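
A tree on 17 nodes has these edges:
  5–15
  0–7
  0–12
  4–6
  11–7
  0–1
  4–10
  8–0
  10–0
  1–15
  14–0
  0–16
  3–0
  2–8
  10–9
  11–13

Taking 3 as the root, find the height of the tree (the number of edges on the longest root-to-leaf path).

The longest root-to-leaf path is 3 → 0 → 10 → 4 → 6 (4 edges).

4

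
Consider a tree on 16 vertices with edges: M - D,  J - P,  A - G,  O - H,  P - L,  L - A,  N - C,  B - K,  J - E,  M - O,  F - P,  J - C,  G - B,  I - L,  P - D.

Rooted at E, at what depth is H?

6

E–J–P–D–M–O–H — 6 edges.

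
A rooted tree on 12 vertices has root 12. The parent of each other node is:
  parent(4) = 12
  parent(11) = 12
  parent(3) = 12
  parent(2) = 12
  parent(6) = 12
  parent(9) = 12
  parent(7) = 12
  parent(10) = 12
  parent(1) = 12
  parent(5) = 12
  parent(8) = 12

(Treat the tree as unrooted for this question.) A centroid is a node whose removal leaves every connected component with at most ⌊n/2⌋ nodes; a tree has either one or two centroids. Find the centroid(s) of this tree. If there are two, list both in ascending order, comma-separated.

12

Delete 12: the remaining components have sizes 1, 1, 1, 1, 1, 1, 1, 1, 1, 1, 1. Max 1 ≤ 6, so 12 is a centroid.
No neighbour of 12 does as well, so 12 is the unique centroid.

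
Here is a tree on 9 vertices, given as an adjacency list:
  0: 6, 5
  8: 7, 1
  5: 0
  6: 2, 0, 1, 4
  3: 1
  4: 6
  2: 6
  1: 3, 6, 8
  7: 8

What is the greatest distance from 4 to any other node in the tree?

Distances from 4 peak at 4, attained at 7.
4 – 6 – 1 – 8 – 7

4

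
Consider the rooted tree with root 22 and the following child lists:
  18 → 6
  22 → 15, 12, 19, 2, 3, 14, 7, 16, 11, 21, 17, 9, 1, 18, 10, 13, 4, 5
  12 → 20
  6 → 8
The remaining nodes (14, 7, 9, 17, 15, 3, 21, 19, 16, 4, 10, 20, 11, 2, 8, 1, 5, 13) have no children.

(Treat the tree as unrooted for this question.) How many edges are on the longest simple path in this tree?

5

BFS from 8 reaches 20 last, at distance 5; BFS from 20 confirms no node is farther.
Path: 8–6–18–22–12–20.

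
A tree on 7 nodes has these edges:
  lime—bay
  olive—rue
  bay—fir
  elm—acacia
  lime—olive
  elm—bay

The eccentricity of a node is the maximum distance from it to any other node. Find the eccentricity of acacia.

5

A farthest node from acacia is rue.
The path acacia – elm – bay – lime – olive – rue has 5 edges.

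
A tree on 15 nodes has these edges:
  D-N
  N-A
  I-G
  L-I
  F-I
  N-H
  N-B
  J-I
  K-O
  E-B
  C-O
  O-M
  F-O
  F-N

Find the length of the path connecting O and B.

3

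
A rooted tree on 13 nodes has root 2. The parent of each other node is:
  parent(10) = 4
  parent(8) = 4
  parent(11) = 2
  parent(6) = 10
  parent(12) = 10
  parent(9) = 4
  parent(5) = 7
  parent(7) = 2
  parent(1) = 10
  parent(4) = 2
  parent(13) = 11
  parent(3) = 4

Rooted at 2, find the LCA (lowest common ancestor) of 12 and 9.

4

Path 12→root: 12 10 4 2; path 9→root: 9 4 2.
First common node: 4.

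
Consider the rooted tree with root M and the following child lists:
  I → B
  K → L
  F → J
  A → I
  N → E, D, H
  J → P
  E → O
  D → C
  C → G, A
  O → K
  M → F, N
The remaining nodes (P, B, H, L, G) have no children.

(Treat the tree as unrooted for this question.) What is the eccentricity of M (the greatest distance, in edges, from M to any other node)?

6

A farthest node from M is B.
The path M–N–D–C–A–I–B has 6 edges.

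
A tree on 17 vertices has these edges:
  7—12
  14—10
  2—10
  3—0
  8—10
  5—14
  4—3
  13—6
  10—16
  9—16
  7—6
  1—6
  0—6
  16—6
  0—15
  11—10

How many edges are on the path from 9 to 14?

Walking from 9: 9–16–10–14. Length 3.

3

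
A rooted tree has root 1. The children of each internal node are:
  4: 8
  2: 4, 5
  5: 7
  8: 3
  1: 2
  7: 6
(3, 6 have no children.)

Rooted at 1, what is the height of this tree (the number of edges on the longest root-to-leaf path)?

4

A deepest node is 6, reached by 1-2-5-7-6.
That path has 4 edges, so the height is 4.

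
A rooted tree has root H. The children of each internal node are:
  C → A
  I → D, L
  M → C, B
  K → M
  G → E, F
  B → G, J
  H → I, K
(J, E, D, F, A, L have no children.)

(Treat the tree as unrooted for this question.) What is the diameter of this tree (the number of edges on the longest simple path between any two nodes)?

7

Starting from D, a farthest node is F at distance 7.
One longest path: D - I - H - K - M - B - G - F.
So the diameter is 7.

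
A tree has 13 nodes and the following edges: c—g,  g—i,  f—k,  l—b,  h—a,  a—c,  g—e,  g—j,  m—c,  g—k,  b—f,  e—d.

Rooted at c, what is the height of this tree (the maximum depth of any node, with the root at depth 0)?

5

l sits deepest: c–g–k–f–b–l — 5 edges from the root.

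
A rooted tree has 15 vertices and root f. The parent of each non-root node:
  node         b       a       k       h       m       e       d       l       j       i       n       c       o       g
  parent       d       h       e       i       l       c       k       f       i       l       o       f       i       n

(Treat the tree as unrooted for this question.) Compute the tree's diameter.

A longest path is b – d – k – e – c – f – l – i – o – n – g, with 10 edges.

10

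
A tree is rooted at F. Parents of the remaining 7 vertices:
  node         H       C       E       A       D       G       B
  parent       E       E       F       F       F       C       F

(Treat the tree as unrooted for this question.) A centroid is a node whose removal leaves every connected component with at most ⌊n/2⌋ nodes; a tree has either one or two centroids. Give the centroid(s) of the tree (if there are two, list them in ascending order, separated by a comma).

E, F

If F is removed the pieces have sizes 4, 1, 1, 1, all ≤ ⌊8/2⌋ = 4.
E is adjacent to F and is also a centroid (the largest component after removing it is likewise 4).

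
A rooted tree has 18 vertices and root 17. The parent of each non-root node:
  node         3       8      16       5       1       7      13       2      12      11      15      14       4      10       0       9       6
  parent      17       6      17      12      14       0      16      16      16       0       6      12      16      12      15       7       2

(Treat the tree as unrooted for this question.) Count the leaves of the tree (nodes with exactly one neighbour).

9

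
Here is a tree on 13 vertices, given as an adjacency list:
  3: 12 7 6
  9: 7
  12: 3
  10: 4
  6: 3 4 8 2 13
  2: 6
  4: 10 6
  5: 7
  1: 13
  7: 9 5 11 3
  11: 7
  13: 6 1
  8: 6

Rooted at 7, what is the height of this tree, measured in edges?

1 sits deepest: 7 – 3 – 6 – 13 – 1 — 4 edges from the root.

4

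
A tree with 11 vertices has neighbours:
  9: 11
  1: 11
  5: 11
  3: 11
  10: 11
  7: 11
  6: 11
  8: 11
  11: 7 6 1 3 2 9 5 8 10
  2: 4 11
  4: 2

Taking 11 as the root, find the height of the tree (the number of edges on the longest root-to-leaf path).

2

4 sits deepest: 11 – 2 – 4 — 2 edges from the root.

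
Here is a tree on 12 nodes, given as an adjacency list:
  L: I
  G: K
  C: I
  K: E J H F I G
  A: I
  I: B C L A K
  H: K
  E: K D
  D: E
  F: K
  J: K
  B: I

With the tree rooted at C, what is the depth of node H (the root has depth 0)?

Path from C to H: C–I–K–H, which has 3 edges.

3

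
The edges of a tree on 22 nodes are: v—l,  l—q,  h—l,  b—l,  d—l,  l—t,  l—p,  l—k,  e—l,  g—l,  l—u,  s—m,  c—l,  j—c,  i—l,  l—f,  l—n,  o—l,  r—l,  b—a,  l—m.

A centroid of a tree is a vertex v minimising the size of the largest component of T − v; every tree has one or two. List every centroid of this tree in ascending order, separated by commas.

l

Delete l: the remaining components have sizes 2, 2, 2, 1, 1, 1, 1, 1, 1, 1, 1, 1, 1, 1, 1, 1, 1, 1. Max 2 ≤ 11, so l is a centroid.
No neighbour of l does as well, so l is the unique centroid.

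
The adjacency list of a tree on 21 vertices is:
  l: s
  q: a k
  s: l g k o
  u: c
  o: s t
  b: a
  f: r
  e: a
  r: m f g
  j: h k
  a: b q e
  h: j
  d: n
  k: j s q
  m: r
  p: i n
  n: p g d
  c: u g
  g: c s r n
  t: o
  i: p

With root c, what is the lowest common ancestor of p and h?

Ancestors of p (toward the root): p, n, g, c.
Ancestors of h: h, j, k, s, g, c.
The deepest node appearing in both lists is g.

g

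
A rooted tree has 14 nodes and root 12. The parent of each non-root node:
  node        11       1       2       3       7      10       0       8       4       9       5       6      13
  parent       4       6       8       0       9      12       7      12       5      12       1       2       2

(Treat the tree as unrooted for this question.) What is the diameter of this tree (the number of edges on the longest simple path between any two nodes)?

11

BFS from 3 reaches 11 last, at distance 11; BFS from 11 confirms no node is farther.
Path: 3 - 0 - 7 - 9 - 12 - 8 - 2 - 6 - 1 - 5 - 4 - 11.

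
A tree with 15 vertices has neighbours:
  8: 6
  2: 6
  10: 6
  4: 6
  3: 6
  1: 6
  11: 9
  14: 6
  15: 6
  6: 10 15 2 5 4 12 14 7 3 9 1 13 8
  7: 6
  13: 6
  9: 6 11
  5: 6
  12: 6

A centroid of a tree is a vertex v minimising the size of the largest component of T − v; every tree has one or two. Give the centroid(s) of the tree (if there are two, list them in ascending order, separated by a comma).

6

Removing 6 splits the tree into components of sizes 2, 1, 1, 1, 1, 1, 1, 1, 1, 1, 1, 1, 1; the largest is 2 ≤ ⌊15/2⌋ = 7.
Every other node leaves some component of size > 7, so the centroid is unique.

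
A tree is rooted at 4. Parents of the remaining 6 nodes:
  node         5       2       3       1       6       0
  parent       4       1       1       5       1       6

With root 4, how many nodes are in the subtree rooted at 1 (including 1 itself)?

5

The subtree rooted at 1 contains: 1, 6, 3, 2, 0 — 5 nodes.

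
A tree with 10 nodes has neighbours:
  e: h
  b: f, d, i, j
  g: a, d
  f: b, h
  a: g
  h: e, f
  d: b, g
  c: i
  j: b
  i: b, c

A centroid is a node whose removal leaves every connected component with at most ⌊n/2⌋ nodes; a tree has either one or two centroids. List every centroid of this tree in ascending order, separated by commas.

b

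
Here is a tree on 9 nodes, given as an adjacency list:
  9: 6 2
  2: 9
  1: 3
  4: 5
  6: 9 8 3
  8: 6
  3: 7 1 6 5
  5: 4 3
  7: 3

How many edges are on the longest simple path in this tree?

5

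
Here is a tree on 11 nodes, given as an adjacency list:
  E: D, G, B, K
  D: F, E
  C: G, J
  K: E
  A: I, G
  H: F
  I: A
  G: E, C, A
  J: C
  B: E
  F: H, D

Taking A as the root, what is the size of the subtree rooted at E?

6

E's subtree: {E, K, D, B, F, H}, size 6.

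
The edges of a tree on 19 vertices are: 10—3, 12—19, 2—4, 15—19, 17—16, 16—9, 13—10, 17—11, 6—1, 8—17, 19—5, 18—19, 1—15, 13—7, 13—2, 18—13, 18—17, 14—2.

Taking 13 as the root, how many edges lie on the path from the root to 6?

13 – 18 – 19 – 15 – 1 – 6 — 5 edges.

5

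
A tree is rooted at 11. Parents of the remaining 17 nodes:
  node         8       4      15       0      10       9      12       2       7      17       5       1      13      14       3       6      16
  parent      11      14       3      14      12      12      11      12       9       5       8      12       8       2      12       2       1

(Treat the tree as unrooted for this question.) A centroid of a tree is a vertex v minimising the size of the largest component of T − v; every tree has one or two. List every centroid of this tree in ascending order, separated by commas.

12

If 12 is removed the pieces have sizes 5, 5, 2, 2, 2, 1, all ≤ ⌊18/2⌋ = 9.
No neighbour of 12 does as well, so 12 is the unique centroid.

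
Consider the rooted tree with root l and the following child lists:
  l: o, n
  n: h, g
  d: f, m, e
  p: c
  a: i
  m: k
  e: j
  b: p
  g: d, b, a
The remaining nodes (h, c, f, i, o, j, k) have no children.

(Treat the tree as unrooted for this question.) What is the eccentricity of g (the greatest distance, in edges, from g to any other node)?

3

The node farthest from g is j (o, c, k also at distance 3), via g – d – e – j — 3 edges.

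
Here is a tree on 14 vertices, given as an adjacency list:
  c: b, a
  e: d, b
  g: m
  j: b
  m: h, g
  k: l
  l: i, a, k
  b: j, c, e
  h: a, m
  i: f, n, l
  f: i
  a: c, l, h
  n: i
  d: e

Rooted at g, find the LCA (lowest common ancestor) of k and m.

m

Ancestors of k (toward the root): k, l, a, h, m, g.
Ancestors of m: m, g.
The deepest node appearing in both lists is m.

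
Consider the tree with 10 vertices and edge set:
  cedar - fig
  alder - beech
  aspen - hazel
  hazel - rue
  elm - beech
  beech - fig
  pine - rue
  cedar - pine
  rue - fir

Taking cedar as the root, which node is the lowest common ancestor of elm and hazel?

cedar

elm's ancestor chain is elm, beech, fig, cedar and hazel's is hazel, rue, pine, cedar; they first meet at cedar.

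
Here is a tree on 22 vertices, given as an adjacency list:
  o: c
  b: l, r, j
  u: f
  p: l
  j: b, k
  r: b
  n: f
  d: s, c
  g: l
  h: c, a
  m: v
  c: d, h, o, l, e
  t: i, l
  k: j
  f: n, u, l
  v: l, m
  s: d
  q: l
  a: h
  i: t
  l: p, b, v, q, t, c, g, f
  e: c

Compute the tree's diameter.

6

A longest path is a-h-c-l-b-j-k, with 6 edges.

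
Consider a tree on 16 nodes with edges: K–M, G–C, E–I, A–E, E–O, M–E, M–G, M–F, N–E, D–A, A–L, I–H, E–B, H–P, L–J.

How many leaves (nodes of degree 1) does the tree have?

9

The leaves are B, C, D, F, J, K, N, O, P.
That is 9 leaves.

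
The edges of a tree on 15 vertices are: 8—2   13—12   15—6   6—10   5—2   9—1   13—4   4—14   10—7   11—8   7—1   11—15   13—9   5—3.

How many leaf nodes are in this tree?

Exactly 3 nodes have a single neighbour: 3, 12, 14.

3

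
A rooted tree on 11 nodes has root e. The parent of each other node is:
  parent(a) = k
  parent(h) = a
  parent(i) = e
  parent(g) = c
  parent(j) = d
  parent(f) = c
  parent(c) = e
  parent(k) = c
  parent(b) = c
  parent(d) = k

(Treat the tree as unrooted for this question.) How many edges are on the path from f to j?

4

The path is f - c - k - d - j, which has 4 edges.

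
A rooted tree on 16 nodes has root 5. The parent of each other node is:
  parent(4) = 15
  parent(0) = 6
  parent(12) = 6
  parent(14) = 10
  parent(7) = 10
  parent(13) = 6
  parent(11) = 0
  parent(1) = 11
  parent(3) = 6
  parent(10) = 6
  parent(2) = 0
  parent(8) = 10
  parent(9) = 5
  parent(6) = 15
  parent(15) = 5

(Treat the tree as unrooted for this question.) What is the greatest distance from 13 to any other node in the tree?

4

Distances from 13 peak at 4, attained at 1 (9 also at distance 4).
13 – 6 – 0 – 11 – 1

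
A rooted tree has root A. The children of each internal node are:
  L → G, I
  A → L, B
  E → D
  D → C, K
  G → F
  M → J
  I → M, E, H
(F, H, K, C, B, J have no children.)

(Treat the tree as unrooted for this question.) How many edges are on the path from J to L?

3

The path is J - M - I - L, which has 3 edges.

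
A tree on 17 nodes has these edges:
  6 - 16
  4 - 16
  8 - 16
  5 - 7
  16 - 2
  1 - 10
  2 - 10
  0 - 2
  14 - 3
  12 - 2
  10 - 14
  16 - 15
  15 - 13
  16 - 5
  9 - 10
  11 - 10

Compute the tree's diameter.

6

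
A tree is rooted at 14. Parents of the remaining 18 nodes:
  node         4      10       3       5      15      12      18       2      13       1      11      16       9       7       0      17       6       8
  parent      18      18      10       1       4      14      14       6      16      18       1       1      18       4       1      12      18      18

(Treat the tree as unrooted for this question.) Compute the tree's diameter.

6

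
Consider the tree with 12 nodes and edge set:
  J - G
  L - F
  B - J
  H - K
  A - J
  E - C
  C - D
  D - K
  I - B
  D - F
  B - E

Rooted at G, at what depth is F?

Climbing from F to the root: F → D → C → E → B → J → G. That's 6 steps.

6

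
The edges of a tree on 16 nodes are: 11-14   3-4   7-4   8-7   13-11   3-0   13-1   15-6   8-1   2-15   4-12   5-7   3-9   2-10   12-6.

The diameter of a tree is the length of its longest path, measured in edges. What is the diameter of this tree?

11

A longest path is 14 – 11 – 13 – 1 – 8 – 7 – 4 – 12 – 6 – 15 – 2 – 10, with 11 edges.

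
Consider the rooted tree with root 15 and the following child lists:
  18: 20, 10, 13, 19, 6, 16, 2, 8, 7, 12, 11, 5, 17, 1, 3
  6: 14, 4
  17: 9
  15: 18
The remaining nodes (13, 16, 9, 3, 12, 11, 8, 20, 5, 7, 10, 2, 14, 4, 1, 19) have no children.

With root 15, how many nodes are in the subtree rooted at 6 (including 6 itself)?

6's subtree: {6, 4, 14}, size 3.

3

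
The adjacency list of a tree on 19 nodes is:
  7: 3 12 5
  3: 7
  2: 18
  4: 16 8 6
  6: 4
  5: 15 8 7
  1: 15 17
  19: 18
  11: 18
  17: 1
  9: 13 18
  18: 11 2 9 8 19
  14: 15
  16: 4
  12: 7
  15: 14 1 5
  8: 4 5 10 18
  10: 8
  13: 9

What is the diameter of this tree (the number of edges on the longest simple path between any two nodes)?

7

BFS from 13 reaches 17 last, at distance 7; BFS from 17 confirms no node is farther.
Path: 13–9–18–8–5–15–1–17.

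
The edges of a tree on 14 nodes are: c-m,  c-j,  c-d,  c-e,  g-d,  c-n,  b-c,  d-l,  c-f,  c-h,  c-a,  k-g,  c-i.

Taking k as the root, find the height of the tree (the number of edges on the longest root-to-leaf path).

A deepest node is h, reached by k – g – d – c – h.
That path has 4 edges, so the height is 4.

4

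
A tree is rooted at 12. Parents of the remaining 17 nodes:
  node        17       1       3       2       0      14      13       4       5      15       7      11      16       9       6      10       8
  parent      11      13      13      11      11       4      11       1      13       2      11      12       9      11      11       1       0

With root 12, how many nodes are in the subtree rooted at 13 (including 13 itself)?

Descendants of 13 (including itself): 13, 1, 3, 5, 4, 10, 14. That's 7.

7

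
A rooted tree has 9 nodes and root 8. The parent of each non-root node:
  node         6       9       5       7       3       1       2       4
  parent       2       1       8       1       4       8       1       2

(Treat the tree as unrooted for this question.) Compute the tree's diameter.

A longest path is 5 – 8 – 1 – 2 – 4 – 3, with 5 edges.

5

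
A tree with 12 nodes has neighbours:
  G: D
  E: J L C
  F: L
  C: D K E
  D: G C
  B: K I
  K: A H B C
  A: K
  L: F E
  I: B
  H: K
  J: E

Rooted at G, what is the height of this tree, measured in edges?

5

A deepest node is F, reached by G-D-C-E-L-F.
That path has 5 edges, so the height is 5.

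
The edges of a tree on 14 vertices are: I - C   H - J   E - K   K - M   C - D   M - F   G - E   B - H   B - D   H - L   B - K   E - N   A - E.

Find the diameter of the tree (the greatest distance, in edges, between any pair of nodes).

6

Starting from I, a farthest node is F at distance 6.
One longest path: I - C - D - B - K - M - F.
So the diameter is 6.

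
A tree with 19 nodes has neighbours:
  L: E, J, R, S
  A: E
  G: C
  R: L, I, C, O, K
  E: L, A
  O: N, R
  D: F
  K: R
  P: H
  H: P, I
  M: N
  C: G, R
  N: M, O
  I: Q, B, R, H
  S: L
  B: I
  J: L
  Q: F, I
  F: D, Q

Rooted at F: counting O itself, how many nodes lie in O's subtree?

3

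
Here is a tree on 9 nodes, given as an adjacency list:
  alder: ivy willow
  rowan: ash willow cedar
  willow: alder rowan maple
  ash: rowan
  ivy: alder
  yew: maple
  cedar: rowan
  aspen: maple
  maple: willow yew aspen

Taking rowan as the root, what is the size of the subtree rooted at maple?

3

The subtree rooted at maple contains: maple, aspen, yew — 3 nodes.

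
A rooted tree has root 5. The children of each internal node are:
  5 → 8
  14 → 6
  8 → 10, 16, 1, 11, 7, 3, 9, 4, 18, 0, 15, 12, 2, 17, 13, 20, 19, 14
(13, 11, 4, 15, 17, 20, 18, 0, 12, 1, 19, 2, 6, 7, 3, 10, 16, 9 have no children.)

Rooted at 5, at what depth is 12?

5–8–12 — 2 edges.

2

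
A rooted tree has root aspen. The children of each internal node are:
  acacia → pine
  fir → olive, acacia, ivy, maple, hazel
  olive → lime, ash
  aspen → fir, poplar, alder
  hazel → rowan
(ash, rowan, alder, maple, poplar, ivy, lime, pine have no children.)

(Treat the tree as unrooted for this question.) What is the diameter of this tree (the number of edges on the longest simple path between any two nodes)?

4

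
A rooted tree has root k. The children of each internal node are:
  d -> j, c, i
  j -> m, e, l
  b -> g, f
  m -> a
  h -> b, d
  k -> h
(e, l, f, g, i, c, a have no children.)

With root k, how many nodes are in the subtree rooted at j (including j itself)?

j's subtree: {j, m, e, l, a}, size 5.

5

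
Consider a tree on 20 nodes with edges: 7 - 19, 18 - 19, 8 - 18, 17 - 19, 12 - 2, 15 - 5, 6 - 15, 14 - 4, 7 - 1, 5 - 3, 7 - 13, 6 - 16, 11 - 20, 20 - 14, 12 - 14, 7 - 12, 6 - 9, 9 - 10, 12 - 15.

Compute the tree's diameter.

A longest path is 8 - 18 - 19 - 7 - 12 - 15 - 6 - 9 - 10, with 8 edges.

8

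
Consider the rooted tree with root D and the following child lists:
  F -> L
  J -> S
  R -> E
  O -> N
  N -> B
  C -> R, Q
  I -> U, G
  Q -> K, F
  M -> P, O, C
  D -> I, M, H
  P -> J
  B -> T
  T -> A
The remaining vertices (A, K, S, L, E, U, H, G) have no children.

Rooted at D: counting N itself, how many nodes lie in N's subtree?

4

The subtree rooted at N contains: N, B, T, A — 4 nodes.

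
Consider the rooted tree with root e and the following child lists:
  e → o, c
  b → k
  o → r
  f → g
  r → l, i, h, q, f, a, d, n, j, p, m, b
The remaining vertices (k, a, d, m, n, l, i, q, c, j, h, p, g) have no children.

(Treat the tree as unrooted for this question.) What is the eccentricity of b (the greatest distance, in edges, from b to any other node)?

4

The node farthest from b is c, via b – r – o – e – c — 4 edges.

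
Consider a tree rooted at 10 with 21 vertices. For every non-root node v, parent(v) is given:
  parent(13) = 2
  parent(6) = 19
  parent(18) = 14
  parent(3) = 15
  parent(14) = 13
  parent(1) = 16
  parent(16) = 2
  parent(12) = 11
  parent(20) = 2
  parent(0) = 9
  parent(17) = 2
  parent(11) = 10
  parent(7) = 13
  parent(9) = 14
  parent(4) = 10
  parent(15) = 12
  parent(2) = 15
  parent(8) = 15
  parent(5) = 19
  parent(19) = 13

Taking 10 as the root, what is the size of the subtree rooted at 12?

Descendants of 12 (including itself): 12, 15, 2, 3, 8, 13, 16, 17, 20, 19, 14, 7, 1, 6, 5, 9, 18, 0. That's 18.

18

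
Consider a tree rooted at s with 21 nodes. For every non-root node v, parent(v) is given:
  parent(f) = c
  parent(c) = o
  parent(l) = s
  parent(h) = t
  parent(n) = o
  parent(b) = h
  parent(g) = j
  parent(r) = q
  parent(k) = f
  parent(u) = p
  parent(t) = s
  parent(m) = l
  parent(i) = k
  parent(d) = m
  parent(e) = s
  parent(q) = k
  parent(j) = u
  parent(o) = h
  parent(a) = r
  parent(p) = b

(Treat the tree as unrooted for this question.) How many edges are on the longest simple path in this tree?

12

Starting from a, a farthest node is g at distance 12.
One longest path: a - r - q - k - f - c - o - h - b - p - u - j - g.
So the diameter is 12.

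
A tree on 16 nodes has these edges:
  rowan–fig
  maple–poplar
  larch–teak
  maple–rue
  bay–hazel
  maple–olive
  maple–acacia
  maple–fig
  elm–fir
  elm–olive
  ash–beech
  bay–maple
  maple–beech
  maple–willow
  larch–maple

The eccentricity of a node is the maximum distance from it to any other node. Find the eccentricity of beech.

4

The node farthest from beech is fir, via beech – maple – olive – elm – fir — 4 edges.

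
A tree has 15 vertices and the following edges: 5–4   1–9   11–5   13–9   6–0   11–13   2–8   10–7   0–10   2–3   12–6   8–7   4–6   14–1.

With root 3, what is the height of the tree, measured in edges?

13

14 sits deepest: 3 – 2 – 8 – 7 – 10 – 0 – 6 – 4 – 5 – 11 – 13 – 9 – 1 – 14 — 13 edges from the root.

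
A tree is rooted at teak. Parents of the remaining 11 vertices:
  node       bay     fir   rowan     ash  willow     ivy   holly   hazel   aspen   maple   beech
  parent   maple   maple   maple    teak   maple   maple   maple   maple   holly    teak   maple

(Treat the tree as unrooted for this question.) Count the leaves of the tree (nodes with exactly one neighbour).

Degree-1 nodes: ash, aspen, bay, beech, fir, hazel, ivy, rowan, willow — 9 of them.

9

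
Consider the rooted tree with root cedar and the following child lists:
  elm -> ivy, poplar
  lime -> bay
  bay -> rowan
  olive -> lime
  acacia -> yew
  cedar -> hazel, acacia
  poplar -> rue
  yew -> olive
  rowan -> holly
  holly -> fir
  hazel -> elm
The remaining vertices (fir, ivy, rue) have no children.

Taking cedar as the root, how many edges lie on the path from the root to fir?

Climbing from fir to the root: fir–holly–rowan–bay–lime–olive–yew–acacia–cedar. That's 8 steps.

8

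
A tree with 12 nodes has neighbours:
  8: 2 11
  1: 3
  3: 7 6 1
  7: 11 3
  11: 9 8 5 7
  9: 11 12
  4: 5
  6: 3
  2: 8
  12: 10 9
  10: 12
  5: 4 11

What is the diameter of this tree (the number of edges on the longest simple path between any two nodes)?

6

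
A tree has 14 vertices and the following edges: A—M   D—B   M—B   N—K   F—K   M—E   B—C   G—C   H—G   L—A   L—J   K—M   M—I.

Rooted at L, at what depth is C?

4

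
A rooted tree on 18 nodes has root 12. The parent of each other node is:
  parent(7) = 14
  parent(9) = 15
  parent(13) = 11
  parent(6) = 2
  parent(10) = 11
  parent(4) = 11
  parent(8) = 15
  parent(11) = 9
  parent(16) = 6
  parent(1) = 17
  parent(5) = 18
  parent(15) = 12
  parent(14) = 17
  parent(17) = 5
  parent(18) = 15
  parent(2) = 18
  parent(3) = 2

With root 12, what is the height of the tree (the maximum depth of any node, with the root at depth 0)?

6

The longest root-to-leaf path is 12 – 15 – 18 – 5 – 17 – 14 – 7 (6 edges).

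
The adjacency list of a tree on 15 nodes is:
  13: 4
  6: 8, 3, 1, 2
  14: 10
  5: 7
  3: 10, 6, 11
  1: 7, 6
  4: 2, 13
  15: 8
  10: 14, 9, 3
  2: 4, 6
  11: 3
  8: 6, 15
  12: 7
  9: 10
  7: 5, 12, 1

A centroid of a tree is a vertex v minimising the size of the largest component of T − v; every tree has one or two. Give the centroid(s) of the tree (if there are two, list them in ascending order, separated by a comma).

If 6 is removed the pieces have sizes 5, 4, 3, 2, all ≤ ⌊15/2⌋ = 7.
No neighbour of 6 does as well, so 6 is the unique centroid.

6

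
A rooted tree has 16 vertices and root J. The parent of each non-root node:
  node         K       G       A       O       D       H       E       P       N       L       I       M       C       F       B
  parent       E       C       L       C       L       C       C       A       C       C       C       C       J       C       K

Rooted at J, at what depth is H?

Path from J to H: J – C – H, which has 2 edges.

2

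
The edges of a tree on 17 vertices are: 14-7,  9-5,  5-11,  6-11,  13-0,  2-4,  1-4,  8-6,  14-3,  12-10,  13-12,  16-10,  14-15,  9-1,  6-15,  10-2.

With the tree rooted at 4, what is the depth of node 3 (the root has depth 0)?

Climbing from 3 to the root: 3 → 14 → 15 → 6 → 11 → 5 → 9 → 1 → 4. That's 8 steps.

8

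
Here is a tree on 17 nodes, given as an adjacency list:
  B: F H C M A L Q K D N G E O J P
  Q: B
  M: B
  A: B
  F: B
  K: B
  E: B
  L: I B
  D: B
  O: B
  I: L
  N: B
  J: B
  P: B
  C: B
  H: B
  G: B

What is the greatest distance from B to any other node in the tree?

The node farthest from B is I, via B-L-I — 2 edges.

2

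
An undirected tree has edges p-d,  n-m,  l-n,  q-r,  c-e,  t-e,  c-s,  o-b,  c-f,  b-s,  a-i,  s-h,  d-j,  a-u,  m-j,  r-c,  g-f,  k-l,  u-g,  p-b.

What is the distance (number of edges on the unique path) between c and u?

3

The path is c–f–g–u, which has 3 edges.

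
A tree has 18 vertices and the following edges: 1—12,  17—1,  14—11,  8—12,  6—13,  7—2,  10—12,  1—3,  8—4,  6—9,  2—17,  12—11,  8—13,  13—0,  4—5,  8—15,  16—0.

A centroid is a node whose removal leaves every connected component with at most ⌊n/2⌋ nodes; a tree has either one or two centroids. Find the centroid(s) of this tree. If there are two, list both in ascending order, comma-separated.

8, 12

If 8 is removed the pieces have sizes 9, 5, 2, 1, all ≤ ⌊18/2⌋ = 9.
12 is adjacent to 8 and is also a centroid (the largest component after removing it is likewise 9).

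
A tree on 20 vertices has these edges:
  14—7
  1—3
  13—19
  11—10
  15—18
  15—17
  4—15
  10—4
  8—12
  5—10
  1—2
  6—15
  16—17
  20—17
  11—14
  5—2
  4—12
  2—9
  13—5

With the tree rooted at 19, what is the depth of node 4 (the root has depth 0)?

4

Climbing from 4 to the root: 4 – 10 – 5 – 13 – 19. That's 4 steps.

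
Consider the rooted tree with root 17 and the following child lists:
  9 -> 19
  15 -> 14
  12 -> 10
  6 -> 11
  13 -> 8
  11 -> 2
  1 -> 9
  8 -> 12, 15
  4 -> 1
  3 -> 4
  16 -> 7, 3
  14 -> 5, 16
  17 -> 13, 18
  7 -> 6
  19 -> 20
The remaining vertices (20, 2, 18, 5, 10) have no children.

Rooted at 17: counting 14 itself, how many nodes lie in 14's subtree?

14's subtree: {14, 5, 16, 3, 7, 4, 6, 1, 11, 9, 2, 19, 20}, size 13.

13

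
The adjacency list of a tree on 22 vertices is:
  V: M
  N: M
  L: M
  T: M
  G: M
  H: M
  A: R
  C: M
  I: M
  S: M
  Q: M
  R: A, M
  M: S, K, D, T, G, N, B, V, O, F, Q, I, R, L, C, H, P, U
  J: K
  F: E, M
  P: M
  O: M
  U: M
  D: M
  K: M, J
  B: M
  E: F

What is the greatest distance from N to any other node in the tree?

3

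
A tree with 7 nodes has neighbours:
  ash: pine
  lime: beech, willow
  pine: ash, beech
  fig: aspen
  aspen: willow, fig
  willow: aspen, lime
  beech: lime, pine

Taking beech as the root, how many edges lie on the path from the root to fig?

4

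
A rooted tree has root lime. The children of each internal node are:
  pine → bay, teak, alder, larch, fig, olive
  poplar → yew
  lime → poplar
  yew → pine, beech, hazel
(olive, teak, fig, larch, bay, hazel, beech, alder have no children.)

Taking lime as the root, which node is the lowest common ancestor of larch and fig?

pine

larch's ancestor chain is larch, pine, yew, poplar, lime and fig's is fig, pine, yew, poplar, lime; they first meet at pine.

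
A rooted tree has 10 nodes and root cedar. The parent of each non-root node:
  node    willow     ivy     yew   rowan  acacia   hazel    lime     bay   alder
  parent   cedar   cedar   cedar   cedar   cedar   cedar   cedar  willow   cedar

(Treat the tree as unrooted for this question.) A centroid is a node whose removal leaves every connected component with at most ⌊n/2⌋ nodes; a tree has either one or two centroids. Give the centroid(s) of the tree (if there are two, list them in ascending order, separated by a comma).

Delete cedar: the remaining components have sizes 2, 1, 1, 1, 1, 1, 1, 1. Max 2 ≤ 5, so cedar is a centroid.
Every other node leaves some component of size > 5, so the centroid is unique.

cedar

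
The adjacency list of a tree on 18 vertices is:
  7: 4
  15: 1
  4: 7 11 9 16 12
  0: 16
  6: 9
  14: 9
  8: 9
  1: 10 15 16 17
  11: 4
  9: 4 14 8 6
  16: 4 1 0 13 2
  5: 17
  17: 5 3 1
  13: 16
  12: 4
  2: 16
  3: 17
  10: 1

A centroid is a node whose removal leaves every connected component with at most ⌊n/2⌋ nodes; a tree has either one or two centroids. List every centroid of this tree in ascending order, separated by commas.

16

Removing 16 splits the tree into components of sizes 8, 6, 1, 1, 1; the largest is 8 ≤ ⌊18/2⌋ = 9.
Every other node leaves some component of size > 9, so the centroid is unique.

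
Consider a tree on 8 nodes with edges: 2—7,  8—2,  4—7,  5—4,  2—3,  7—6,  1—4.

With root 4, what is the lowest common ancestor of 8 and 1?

4

Path 8→root: 8 2 7 4; path 1→root: 1 4.
First common node: 4.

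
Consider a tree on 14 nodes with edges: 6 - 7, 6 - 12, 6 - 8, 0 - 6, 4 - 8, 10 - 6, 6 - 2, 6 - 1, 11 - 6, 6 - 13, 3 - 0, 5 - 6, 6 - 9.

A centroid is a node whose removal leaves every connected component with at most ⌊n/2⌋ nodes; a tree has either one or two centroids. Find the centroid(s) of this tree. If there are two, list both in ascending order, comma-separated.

Removing 6 splits the tree into components of sizes 2, 2, 1, 1, 1, 1, 1, 1, 1, 1, 1; the largest is 2 ≤ ⌊14/2⌋ = 7.
Every other node leaves some component of size > 7, so the centroid is unique.

6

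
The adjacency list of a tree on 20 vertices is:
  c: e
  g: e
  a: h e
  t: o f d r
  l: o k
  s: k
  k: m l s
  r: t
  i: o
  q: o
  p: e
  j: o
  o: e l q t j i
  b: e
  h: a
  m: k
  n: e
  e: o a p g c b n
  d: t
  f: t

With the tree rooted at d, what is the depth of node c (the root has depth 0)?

d – t – o – e – c — 4 edges.

4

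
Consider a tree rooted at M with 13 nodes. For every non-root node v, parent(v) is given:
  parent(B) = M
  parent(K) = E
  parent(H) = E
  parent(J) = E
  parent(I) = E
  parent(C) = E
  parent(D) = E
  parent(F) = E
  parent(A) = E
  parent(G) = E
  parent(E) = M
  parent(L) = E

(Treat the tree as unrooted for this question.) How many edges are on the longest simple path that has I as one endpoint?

3

The node farthest from I is B, via I–E–M–B — 3 edges.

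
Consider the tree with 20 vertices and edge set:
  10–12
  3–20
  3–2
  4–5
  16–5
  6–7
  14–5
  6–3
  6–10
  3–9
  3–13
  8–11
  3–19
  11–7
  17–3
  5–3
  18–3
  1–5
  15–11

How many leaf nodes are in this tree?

14

Exactly 14 nodes have a single neighbour: 1, 2, 4, 8, 9, 12, 13, 14, 15, 16, 17, 18, 19, 20.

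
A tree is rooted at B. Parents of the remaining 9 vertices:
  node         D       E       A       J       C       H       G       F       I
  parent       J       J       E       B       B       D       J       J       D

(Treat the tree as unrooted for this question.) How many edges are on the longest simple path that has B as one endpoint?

3

A farthest node from B is H (A, I also at distance 3).
The path B-J-D-H has 3 edges.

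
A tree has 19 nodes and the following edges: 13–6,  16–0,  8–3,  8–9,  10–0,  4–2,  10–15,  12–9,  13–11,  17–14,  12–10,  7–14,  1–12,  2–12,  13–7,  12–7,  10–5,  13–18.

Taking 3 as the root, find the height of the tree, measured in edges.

16 sits deepest: 3–8–9–12–10–0–16 — 6 edges from the root.

6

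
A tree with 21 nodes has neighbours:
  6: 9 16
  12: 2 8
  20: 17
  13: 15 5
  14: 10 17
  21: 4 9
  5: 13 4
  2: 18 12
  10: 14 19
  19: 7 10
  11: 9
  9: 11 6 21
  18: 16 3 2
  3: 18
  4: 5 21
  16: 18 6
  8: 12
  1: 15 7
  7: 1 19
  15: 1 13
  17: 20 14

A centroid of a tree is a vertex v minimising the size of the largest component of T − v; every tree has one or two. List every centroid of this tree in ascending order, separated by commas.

4

Delete 4: the remaining components have sizes 10, 10. Max 10 ≤ 10, so 4 is a centroid.
Every other node leaves some component of size > 10, so the centroid is unique.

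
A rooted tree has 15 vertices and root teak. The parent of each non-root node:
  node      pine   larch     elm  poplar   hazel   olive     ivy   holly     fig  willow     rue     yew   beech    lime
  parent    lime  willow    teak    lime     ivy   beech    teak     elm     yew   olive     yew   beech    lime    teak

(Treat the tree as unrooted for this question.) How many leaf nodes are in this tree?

7

Degree-1 nodes: fig, hazel, holly, larch, pine, poplar, rue — 7 of them.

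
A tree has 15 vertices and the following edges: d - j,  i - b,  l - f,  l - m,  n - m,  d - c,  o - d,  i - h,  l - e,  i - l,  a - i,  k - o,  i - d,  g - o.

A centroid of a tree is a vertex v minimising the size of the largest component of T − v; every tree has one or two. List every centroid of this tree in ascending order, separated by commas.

i

Delete i: the remaining components have sizes 6, 5, 1, 1, 1. Max 6 ≤ 7, so i is a centroid.
No neighbour of i does as well, so i is the unique centroid.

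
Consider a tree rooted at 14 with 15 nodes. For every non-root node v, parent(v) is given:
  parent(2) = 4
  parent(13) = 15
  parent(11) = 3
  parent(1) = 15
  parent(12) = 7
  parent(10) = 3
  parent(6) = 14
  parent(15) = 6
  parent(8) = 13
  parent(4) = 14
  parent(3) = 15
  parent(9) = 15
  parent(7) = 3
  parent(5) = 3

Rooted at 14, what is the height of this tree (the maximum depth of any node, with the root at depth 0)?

5

A deepest node is 12, reached by 14–6–15–3–7–12.
That path has 5 edges, so the height is 5.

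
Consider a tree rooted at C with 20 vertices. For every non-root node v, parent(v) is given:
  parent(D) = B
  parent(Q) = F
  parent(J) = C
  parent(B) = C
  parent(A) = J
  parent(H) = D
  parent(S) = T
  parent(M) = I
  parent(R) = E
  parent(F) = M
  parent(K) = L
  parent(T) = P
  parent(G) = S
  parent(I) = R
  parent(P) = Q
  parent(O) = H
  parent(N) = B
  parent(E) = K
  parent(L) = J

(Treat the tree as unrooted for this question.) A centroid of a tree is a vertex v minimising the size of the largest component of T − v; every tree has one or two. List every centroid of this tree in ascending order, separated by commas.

E, K

Removing K splits the tree into components of sizes 10, 9; the largest is 10 ≤ ⌊20/2⌋ = 10.
Its neighbour E also leaves a largest component of size 10, so both are centroids.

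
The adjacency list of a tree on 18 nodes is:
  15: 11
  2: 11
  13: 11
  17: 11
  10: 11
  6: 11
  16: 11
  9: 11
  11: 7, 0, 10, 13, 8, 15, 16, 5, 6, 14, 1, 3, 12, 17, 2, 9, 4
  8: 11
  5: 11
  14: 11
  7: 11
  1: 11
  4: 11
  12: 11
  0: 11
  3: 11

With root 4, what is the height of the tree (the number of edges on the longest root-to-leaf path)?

14 sits deepest: 4–11–14 — 2 edges from the root.

2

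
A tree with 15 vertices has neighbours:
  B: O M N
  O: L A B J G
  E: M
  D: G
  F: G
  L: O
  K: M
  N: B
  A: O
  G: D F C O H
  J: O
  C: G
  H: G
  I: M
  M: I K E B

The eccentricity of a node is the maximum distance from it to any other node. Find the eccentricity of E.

A farthest node from E is F (H, C, D also at distance 5).
The path E – M – B – O – G – F has 5 edges.

5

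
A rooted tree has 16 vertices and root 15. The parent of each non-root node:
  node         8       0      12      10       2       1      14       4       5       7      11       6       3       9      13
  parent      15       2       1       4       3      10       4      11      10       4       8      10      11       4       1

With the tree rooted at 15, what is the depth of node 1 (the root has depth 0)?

Climbing from 1 to the root: 1–10–4–11–8–15. That's 5 steps.

5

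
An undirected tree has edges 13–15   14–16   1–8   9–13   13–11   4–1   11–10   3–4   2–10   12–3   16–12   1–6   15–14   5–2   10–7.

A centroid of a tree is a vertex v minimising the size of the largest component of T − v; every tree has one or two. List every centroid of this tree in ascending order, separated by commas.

14, 15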